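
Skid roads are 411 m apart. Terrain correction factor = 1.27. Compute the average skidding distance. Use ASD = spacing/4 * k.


Formula: ASD = (spacing / 4) * correction
Uncorrected distance = spacing / 4 = 411 / 4 = 102.75 m
ASD = 102.75 * 1.27 = 130 m

130


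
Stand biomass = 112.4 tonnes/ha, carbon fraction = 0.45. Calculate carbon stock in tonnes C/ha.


Formula: Carbon Stock = Biomass * Carbon Fraction
C = 112.4 t/ha * 0.45
C = 50.6 t C/ha

50.6


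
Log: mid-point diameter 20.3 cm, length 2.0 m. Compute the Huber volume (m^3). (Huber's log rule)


Huber: V = Am * L,  Am = pi*(Dm/200)^2
Am = pi*(20.3/200)^2 = 0.032365 m^2
V = 0.032365*2.0 = 0.0647 m^3

0.0647


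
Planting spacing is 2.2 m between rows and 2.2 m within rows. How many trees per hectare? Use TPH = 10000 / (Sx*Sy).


Formula: TPH = 10000 m^2/ha / (spacing_x * spacing_y)
Area per tree = 2.2 m * 2.2 m = 4.84 m^2
TPH = 10000 / 4.84 = 2066 trees/ha

2066


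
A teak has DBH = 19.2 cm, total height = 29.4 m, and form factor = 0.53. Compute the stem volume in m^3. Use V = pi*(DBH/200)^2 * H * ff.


Formula: V = pi * (DBH/200)^2 * H * ff
Radius = DBH/200 = 19.2/200 = 0.096 m
Radius^2 = 0.096^2 = 0.009216 m^2
V = pi * 0.009216 * 29.4 * 0.53
V = 0.451 m^3

0.451


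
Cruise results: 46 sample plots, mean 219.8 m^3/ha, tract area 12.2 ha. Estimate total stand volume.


Formula: Total Volume = Mean Volume per ha * Total Area
Total Volume = 219.8 m^3/ha * 12.2 ha
Total Volume = 2682 m^3

2682


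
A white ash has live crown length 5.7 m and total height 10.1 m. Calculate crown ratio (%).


Formula: Crown Ratio = (Crown Length / Total Height) * 100
CR = (5.7 m / 10.1 m) * 100
CR = 0.5644 * 100 = 56.4%

56.4


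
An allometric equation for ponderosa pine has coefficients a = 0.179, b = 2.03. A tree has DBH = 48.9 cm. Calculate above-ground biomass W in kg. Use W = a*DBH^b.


Formula: W = a * DBH^b  (allometric power law)
DBH^b = 48.9^2.03 = 2687.1814
W = 0.179 * 2687.1814 = 481.0 kg

481.0


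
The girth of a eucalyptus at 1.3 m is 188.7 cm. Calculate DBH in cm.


Formula: DBH = C / pi
DBH = 188.7 / pi
pi = 3.14159...
DBH = 60.1 cm

60.1


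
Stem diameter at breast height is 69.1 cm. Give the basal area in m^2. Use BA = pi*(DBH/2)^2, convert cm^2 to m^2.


Formula: BA = pi * (DBH/2)^2 / 10000  (cm^2 to m^2)
Radius = DBH/2 = 69.1/2 = 34.55 cm
BA = pi * 34.55^2 / 10000
   = 3750.127 cm^2 / 10000
   = 0.375 m^2

0.375


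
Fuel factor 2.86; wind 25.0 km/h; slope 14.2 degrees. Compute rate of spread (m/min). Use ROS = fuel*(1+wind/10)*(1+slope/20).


Formula: ROS = fuel * (1 + wind/10) * (1 + slope/20)
Wind factor = 1 + 25.0/10 = 3.5
Slope factor = 1 + 14.2/20 = 1.71
ROS = 2.86 * 3.5 * 1.71 = 17.12 m/min

17.12


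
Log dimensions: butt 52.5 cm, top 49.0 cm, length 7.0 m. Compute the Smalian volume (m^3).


Smalian: V = (A1 + A2)/2 * L,  A = pi*(D/200)^2
A1 = pi*(52.5/200)^2 = 0.216475 m^2
A2 = pi*(49.0/200)^2 = 0.188574 m^2
V = (0.216475+0.188574)/2*7.0 = 1.4177 m^3

1.4177


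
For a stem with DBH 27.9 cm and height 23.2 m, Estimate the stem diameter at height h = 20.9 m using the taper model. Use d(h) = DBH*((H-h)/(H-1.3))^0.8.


Taper: d(h) = DBH * ((H - h) / (H - 1.3))^0.8
Numerator = H - h = 23.2 - 20.9 = 2.3 m
Denominator = H - 1.3 = 23.2 - 1.3 = 21.9 m
Ratio = 2.3 / 21.9 = 0.10502
d = 27.9 * 0.10502^0.8 = 4.6 cm

4.6


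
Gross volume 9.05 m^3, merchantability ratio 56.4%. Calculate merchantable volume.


Formula: MV = V_total * (merchantable_pct / 100)
Merchantable fraction = 56.4% / 100 = 0.564
MV = 9.05 m^3 * 0.564 = 5.104 m^3

5.104


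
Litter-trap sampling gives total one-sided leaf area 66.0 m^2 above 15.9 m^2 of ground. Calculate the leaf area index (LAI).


Formula: LAI = total leaf area / ground area  (dimensionless)
LAI = 66.0 m^2 / 15.9 m^2
LAI = 4.15

4.15


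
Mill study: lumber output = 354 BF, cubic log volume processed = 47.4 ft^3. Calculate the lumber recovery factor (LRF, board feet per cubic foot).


Formula: LRF = Lumber Output (BF) / Log Input (ft^3)
LRF = 354 BF / 47.4 ft^3
LRF = 7.47 BF/ft^3

7.47


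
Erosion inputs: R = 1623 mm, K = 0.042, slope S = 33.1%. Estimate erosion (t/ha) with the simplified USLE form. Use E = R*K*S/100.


Formula: E = R * K * S / 100  (simplified USLE)
R * K = 1623 * 0.042 = 68.166
E = 68.166 * 33.1 / 100 = 22.56 t/ha

22.56


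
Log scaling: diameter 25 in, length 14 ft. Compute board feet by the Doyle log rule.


Doyle: BF = (D - 4)^2 * L / 16
Adjusted diameter = 25 - 4 = 21 in
(D-4)^2 = 21^2 = 441
BF = 441 * 14 / 16 = 386 BF

386


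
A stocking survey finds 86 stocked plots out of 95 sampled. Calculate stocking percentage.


Formula: Stocking % = stocked plots / total plots * 100
Stocking = 86 / 95 * 100
Stocking = 0.9053 * 100 = 90.5%

90.5


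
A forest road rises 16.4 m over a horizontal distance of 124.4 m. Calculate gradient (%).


Formula: Gradient = rise / run * 100
Gradient = 16.4 / 124.4 * 100 = 13.2%

13.2


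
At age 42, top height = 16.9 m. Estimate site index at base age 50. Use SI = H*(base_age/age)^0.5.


Formula: SI = H_dom * (base_age / age)^0.5
Age ratio = 50 / 42 = 1.19048
sqrt(age_ratio) = 1.09109
SI = 16.9 * 1.09109 = 18.4 m

18.4


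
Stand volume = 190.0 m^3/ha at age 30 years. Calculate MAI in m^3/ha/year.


Formula: MAI = Total Volume / Stand Age
MAI = 190.0 m^3/ha / 30 years
MAI = 6.33 m^3/ha/year

6.33


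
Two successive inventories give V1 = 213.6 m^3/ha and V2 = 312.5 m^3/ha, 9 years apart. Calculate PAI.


Formula: PAI = (V_T2 - V_T1) / (T2 - T1)
Volume increment = 312.5 - 213.6 = 98.9 m^3/ha
PAI = 98.9 / 9 = 10.99 m^3/ha/year

10.99


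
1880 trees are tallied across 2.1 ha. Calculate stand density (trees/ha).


Formula: Stand Density = N_trees / Area_ha
Density = 1880 trees / 2.1 ha
Density = 895 trees/ha

895


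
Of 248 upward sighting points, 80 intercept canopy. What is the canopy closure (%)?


Formula: Canopy closure = covered points / total points * 100
Closure = 80 / 248 * 100
Closure = 0.3226 * 100 = 32.3%

32.3


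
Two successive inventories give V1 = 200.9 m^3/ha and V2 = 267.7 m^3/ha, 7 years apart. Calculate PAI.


Formula: PAI = (V_T2 - V_T1) / (T2 - T1)
Volume increment = 267.7 - 200.9 = 66.8 m^3/ha
PAI = 66.8 / 7 = 9.54 m^3/ha/year

9.54


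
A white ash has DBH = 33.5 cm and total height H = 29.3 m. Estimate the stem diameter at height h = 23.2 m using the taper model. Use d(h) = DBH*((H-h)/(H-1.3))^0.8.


Taper: d(h) = DBH * ((H - h) / (H - 1.3))^0.8
Numerator = H - h = 29.3 - 23.2 = 6.1 m
Denominator = H - 1.3 = 29.3 - 1.3 = 28.0 m
Ratio = 6.1 / 28.0 = 0.21786
d = 33.5 * 0.21786^0.8 = 9.9 cm

9.9


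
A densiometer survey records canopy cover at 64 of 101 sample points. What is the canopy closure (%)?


Formula: Canopy closure = covered points / total points * 100
Closure = 64 / 101 * 100
Closure = 0.6337 * 100 = 63.4%

63.4


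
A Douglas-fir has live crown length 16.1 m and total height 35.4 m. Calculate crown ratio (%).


Formula: Crown Ratio = (Crown Length / Total Height) * 100
CR = (16.1 m / 35.4 m) * 100
CR = 0.4548 * 100 = 45.5%

45.5


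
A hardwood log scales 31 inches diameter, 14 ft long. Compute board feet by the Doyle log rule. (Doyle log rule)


Doyle: BF = (D - 4)^2 * L / 16
Adjusted diameter = 31 - 4 = 27 in
(D-4)^2 = 27^2 = 729
BF = 729 * 14 / 16 = 638 BF

638


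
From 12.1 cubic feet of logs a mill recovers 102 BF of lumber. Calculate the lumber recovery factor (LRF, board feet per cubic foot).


Formula: LRF = Lumber Output (BF) / Log Input (ft^3)
LRF = 102 BF / 12.1 ft^3
LRF = 8.43 BF/ft^3

8.43


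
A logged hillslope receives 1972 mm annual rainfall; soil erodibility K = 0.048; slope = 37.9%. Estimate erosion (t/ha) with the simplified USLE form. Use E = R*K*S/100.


Formula: E = R * K * S / 100  (simplified USLE)
R * K = 1972 * 0.048 = 94.656
E = 94.656 * 37.9 / 100 = 35.87 t/ha

35.87


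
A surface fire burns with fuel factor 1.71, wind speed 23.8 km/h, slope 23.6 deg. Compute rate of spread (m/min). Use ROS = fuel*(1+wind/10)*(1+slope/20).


Formula: ROS = fuel * (1 + wind/10) * (1 + slope/20)
Wind factor = 1 + 23.8/10 = 3.38
Slope factor = 1 + 23.6/20 = 2.18
ROS = 1.71 * 3.38 * 2.18 = 12.6 m/min

12.6


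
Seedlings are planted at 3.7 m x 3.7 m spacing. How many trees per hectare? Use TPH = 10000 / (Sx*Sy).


Formula: TPH = 10000 m^2/ha / (spacing_x * spacing_y)
Area per tree = 3.7 m * 3.7 m = 13.69 m^2
TPH = 10000 / 13.69 = 730 trees/ha

730


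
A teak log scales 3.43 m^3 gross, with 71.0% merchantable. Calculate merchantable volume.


Formula: MV = V_total * (merchantable_pct / 100)
Merchantable fraction = 71.0% / 100 = 0.71
MV = 3.43 m^3 * 0.71 = 2.435 m^3

2.435


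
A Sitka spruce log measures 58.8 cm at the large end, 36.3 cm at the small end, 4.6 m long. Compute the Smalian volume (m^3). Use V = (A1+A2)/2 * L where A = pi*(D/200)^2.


Smalian: V = (A1 + A2)/2 * L,  A = pi*(D/200)^2
A1 = pi*(58.8/200)^2 = 0.271547 m^2
A2 = pi*(36.3/200)^2 = 0.103491 m^2
V = (0.271547+0.103491)/2*4.6 = 0.8626 m^3

0.8626


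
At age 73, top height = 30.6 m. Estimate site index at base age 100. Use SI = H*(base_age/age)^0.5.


Formula: SI = H_dom * (base_age / age)^0.5
Age ratio = 100 / 73 = 1.36986
sqrt(age_ratio) = 1.17041
SI = 30.6 * 1.17041 = 35.8 m

35.8


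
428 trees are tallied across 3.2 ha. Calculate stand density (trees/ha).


Formula: Stand Density = N_trees / Area_ha
Density = 428 trees / 3.2 ha
Density = 134 trees/ha

134


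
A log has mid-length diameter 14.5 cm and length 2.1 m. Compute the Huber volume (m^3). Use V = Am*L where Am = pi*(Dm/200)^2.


Huber: V = Am * L,  Am = pi*(Dm/200)^2
Am = pi*(14.5/200)^2 = 0.016513 m^2
V = 0.016513*2.1 = 0.0347 m^3

0.0347


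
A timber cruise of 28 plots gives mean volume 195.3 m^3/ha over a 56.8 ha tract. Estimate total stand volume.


Formula: Total Volume = Mean Volume per ha * Total Area
Total Volume = 195.3 m^3/ha * 56.8 ha
Total Volume = 11093 m^3

11093


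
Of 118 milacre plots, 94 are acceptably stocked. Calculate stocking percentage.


Formula: Stocking % = stocked plots / total plots * 100
Stocking = 94 / 118 * 100
Stocking = 0.7966 * 100 = 79.7%

79.7


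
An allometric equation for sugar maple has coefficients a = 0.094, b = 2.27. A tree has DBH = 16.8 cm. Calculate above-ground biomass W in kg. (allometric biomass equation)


Formula: W = a * DBH^b  (allometric power law)
DBH^b = 16.8^2.27 = 604.5776
W = 0.094 * 604.5776 = 56.8 kg

56.8


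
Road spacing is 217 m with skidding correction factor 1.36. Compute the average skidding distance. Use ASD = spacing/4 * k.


Formula: ASD = (spacing / 4) * correction
Uncorrected distance = spacing / 4 = 217 / 4 = 54.25 m
ASD = 54.25 * 1.36 = 74 m

74


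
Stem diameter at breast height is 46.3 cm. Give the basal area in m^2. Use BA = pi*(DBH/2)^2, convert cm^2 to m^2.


Formula: BA = pi * (DBH/2)^2 / 10000  (cm^2 to m^2)
Radius = DBH/2 = 46.3/2 = 23.15 cm
BA = pi * 23.15^2 / 10000
   = 1683.6502 cm^2 / 10000
   = 0.1684 m^2

0.1684


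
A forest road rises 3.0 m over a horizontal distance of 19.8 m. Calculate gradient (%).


Formula: Gradient = rise / run * 100
Gradient = 3.0 / 19.8 * 100 = 15.2%

15.2


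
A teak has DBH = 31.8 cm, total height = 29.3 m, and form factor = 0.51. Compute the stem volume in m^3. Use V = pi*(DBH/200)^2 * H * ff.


Formula: V = pi * (DBH/200)^2 * H * ff
Radius = DBH/200 = 31.8/200 = 0.159 m
Radius^2 = 0.159^2 = 0.025281 m^2
V = pi * 0.025281 * 29.3 * 0.51
V = 1.187 m^3

1.187


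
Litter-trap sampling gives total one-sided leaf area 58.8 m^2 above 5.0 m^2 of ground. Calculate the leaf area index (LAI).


Formula: LAI = total leaf area / ground area  (dimensionless)
LAI = 58.8 m^2 / 5.0 m^2
LAI = 11.76

11.76


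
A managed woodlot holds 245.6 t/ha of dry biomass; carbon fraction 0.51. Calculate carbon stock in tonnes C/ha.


Formula: Carbon Stock = Biomass * Carbon Fraction
C = 245.6 t/ha * 0.51
C = 125.3 t C/ha

125.3


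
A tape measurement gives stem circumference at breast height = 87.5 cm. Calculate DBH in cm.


Formula: DBH = C / pi
DBH = 87.5 / pi
pi = 3.14159...
DBH = 27.9 cm

27.9


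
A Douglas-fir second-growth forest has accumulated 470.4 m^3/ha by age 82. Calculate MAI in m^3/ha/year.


Formula: MAI = Total Volume / Stand Age
MAI = 470.4 m^3/ha / 82 years
MAI = 5.74 m^3/ha/year

5.74


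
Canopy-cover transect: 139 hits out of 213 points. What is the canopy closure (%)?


Formula: Canopy closure = covered points / total points * 100
Closure = 139 / 213 * 100
Closure = 0.6526 * 100 = 65.3%

65.3


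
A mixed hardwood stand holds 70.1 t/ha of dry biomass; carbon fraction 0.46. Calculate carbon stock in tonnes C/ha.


Formula: Carbon Stock = Biomass * Carbon Fraction
C = 70.1 t/ha * 0.46
C = 32.2 t C/ha

32.2


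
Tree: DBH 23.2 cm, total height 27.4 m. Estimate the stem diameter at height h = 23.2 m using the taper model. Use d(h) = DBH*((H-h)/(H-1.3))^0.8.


Taper: d(h) = DBH * ((H - h) / (H - 1.3))^0.8
Numerator = H - h = 27.4 - 23.2 = 4.2 m
Denominator = H - 1.3 = 27.4 - 1.3 = 26.1 m
Ratio = 4.2 / 26.1 = 0.16092
d = 23.2 * 0.16092^0.8 = 5.4 cm

5.4


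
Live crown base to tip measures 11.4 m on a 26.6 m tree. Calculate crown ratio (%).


Formula: Crown Ratio = (Crown Length / Total Height) * 100
CR = (11.4 m / 26.6 m) * 100
CR = 0.4286 * 100 = 42.9%

42.9


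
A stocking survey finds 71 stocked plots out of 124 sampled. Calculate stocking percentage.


Formula: Stocking % = stocked plots / total plots * 100
Stocking = 71 / 124 * 100
Stocking = 0.5726 * 100 = 57.3%

57.3


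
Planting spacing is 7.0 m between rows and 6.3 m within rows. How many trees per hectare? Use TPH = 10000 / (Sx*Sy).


Formula: TPH = 10000 m^2/ha / (spacing_x * spacing_y)
Area per tree = 7.0 m * 6.3 m = 44.1 m^2
TPH = 10000 / 44.1 = 227 trees/ha

227


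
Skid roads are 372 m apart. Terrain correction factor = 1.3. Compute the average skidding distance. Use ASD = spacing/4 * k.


Formula: ASD = (spacing / 4) * correction
Uncorrected distance = spacing / 4 = 372 / 4 = 93 m
ASD = 93 * 1.3 = 121 m

121


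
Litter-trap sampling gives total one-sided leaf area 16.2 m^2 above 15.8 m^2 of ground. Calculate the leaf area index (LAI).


Formula: LAI = total leaf area / ground area  (dimensionless)
LAI = 16.2 m^2 / 15.8 m^2
LAI = 1.03

1.03


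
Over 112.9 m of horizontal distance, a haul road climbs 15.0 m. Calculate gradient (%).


Formula: Gradient = rise / run * 100
Gradient = 15.0 / 112.9 * 100 = 13.3%

13.3


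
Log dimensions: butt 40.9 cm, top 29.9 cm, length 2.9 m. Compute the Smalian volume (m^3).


Smalian: V = (A1 + A2)/2 * L,  A = pi*(D/200)^2
A1 = pi*(40.9/200)^2 = 0.131382 m^2
A2 = pi*(29.9/200)^2 = 0.070215 m^2
V = (0.131382+0.070215)/2*2.9 = 0.2923 m^3

0.2923


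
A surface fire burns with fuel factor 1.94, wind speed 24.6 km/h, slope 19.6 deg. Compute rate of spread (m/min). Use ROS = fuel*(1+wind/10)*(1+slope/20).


Formula: ROS = fuel * (1 + wind/10) * (1 + slope/20)
Wind factor = 1 + 24.6/10 = 3.46
Slope factor = 1 + 19.6/20 = 1.98
ROS = 1.94 * 3.46 * 1.98 = 13.29 m/min

13.29


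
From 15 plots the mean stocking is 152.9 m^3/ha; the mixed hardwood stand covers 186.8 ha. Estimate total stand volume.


Formula: Total Volume = Mean Volume per ha * Total Area
Total Volume = 152.9 m^3/ha * 186.8 ha
Total Volume = 28562 m^3

28562


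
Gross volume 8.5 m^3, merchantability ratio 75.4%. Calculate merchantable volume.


Formula: MV = V_total * (merchantable_pct / 100)
Merchantable fraction = 75.4% / 100 = 0.754
MV = 8.5 m^3 * 0.754 = 6.409 m^3

6.409


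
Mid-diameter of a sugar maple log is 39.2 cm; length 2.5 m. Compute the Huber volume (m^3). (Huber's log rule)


Huber: V = Am * L,  Am = pi*(Dm/200)^2
Am = pi*(39.2/200)^2 = 0.120687 m^2
V = 0.120687*2.5 = 0.3017 m^3

0.3017


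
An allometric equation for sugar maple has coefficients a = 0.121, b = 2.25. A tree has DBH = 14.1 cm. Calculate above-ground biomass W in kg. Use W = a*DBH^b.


Formula: W = a * DBH^b  (allometric power law)
DBH^b = 14.1^2.25 = 385.2503
W = 0.121 * 385.2503 = 46.6 kg

46.6


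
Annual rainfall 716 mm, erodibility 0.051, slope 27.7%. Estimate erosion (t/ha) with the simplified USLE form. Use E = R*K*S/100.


Formula: E = R * K * S / 100  (simplified USLE)
R * K = 716 * 0.051 = 36.516
E = 36.516 * 27.7 / 100 = 10.11 t/ha

10.11


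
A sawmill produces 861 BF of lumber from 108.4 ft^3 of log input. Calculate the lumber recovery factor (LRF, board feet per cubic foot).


Formula: LRF = Lumber Output (BF) / Log Input (ft^3)
LRF = 861 BF / 108.4 ft^3
LRF = 7.94 BF/ft^3

7.94


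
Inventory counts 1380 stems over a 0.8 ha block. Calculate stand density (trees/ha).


Formula: Stand Density = N_trees / Area_ha
Density = 1380 trees / 0.8 ha
Density = 1725 trees/ha

1725


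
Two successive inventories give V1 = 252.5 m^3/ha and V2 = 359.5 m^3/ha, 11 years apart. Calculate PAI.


Formula: PAI = (V_T2 - V_T1) / (T2 - T1)
Volume increment = 359.5 - 252.5 = 107.0 m^3/ha
PAI = 107.0 / 11 = 9.73 m^3/ha/year

9.73


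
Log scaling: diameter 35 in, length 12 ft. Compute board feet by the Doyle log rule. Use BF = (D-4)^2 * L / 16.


Doyle: BF = (D - 4)^2 * L / 16
Adjusted diameter = 35 - 4 = 31 in
(D-4)^2 = 31^2 = 961
BF = 961 * 12 / 16 = 721 BF

721


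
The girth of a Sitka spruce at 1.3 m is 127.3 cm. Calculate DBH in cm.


Formula: DBH = C / pi
DBH = 127.3 / pi
pi = 3.14159...
DBH = 40.5 cm

40.5


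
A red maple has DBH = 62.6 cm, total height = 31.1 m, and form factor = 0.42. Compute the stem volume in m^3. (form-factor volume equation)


Formula: V = pi * (DBH/200)^2 * H * ff
Radius = DBH/200 = 62.6/200 = 0.313 m
Radius^2 = 0.313^2 = 0.097969 m^2
V = pi * 0.097969 * 31.1 * 0.42
V = 4.02 m^3

4.02


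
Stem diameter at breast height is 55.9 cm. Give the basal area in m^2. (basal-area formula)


Formula: BA = pi * (DBH/2)^2 / 10000  (cm^2 to m^2)
Radius = DBH/2 = 55.9/2 = 27.95 cm
BA = pi * 27.95^2 / 10000
   = 2454.22 cm^2 / 10000
   = 0.2454 m^2

0.2454


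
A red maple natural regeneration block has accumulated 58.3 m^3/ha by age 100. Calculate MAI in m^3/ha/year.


Formula: MAI = Total Volume / Stand Age
MAI = 58.3 m^3/ha / 100 years
MAI = 0.58 m^3/ha/year

0.58


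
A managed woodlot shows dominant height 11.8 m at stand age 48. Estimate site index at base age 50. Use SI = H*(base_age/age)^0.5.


Formula: SI = H_dom * (base_age / age)^0.5
Age ratio = 50 / 48 = 1.04167
sqrt(age_ratio) = 1.02062
SI = 11.8 * 1.02062 = 12.0 m

12.0


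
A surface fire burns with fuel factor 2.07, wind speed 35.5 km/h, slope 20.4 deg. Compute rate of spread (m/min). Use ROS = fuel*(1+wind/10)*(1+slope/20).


Formula: ROS = fuel * (1 + wind/10) * (1 + slope/20)
Wind factor = 1 + 35.5/10 = 4.55
Slope factor = 1 + 20.4/20 = 2.02
ROS = 2.07 * 4.55 * 2.02 = 19.03 m/min

19.03


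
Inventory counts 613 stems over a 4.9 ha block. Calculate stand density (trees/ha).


Formula: Stand Density = N_trees / Area_ha
Density = 613 trees / 4.9 ha
Density = 125 trees/ha

125


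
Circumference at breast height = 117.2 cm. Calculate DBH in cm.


Formula: DBH = C / pi
DBH = 117.2 / pi
pi = 3.14159...
DBH = 37.3 cm

37.3


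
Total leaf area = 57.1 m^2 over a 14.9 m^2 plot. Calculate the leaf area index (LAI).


Formula: LAI = total leaf area / ground area  (dimensionless)
LAI = 57.1 m^2 / 14.9 m^2
LAI = 3.83

3.83


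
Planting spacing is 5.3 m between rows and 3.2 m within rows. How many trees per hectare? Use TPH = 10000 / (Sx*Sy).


Formula: TPH = 10000 m^2/ha / (spacing_x * spacing_y)
Area per tree = 5.3 m * 3.2 m = 16.96 m^2
TPH = 10000 / 16.96 = 590 trees/ha

590


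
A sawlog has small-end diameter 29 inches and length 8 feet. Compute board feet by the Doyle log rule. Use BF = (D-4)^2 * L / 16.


Doyle: BF = (D - 4)^2 * L / 16
Adjusted diameter = 29 - 4 = 25 in
(D-4)^2 = 25^2 = 625
BF = 625 * 8 / 16 = 313 BF

313


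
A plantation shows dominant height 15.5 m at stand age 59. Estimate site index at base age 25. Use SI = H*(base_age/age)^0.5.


Formula: SI = H_dom * (base_age / age)^0.5
Age ratio = 25 / 59 = 0.42373
sqrt(age_ratio) = 0.65094
SI = 15.5 * 0.65094 = 10.1 m

10.1


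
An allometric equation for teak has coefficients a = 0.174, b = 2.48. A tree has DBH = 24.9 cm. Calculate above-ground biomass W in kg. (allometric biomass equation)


Formula: W = a * DBH^b  (allometric power law)
DBH^b = 24.9^2.48 = 2901.178
W = 0.174 * 2901.178 = 504.8 kg

504.8


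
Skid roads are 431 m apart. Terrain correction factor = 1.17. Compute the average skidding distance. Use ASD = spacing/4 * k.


Formula: ASD = (spacing / 4) * correction
Uncorrected distance = spacing / 4 = 431 / 4 = 107.75 m
ASD = 107.75 * 1.17 = 126 m

126


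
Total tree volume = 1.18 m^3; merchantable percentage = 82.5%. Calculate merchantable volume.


Formula: MV = V_total * (merchantable_pct / 100)
Merchantable fraction = 82.5% / 100 = 0.825
MV = 1.18 m^3 * 0.825 = 0.974 m^3

0.974


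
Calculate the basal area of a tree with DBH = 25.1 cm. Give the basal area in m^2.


Formula: BA = pi * (DBH/2)^2 / 10000  (cm^2 to m^2)
Radius = DBH/2 = 25.1/2 = 12.55 cm
BA = pi * 12.55^2 / 10000
   = 494.8087 cm^2 / 10000
   = 0.0495 m^2

0.0495


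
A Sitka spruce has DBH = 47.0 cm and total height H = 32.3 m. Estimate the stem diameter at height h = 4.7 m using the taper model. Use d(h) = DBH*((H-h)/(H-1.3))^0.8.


Taper: d(h) = DBH * ((H - h) / (H - 1.3))^0.8
Numerator = H - h = 32.3 - 4.7 = 27.6 m
Denominator = H - 1.3 = 32.3 - 1.3 = 31.0 m
Ratio = 27.6 / 31.0 = 0.89032
d = 47.0 * 0.89032^0.8 = 42.8 cm

42.8


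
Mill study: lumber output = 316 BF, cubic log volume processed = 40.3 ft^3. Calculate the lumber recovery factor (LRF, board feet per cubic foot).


Formula: LRF = Lumber Output (BF) / Log Input (ft^3)
LRF = 316 BF / 40.3 ft^3
LRF = 7.84 BF/ft^3

7.84


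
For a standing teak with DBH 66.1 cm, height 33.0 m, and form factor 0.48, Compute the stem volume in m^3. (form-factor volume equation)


Formula: V = pi * (DBH/200)^2 * H * ff
Radius = DBH/200 = 66.1/200 = 0.3305 m
Radius^2 = 0.3305^2 = 0.10923025 m^2
V = pi * 0.10923025 * 33.0 * 0.48
V = 5.436 m^3

5.436


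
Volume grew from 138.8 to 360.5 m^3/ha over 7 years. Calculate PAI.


Formula: PAI = (V_T2 - V_T1) / (T2 - T1)
Volume increment = 360.5 - 138.8 = 221.7 m^3/ha
PAI = 221.7 / 7 = 31.67 m^3/ha/year

31.67


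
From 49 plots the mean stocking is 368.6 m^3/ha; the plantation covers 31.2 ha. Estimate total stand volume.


Formula: Total Volume = Mean Volume per ha * Total Area
Total Volume = 368.6 m^3/ha * 31.2 ha
Total Volume = 11500 m^3

11500


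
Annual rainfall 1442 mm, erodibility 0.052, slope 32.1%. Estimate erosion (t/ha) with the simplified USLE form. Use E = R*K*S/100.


Formula: E = R * K * S / 100  (simplified USLE)
R * K = 1442 * 0.052 = 74.984
E = 74.984 * 32.1 / 100 = 24.07 t/ha

24.07


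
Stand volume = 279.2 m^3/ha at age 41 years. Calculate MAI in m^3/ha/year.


Formula: MAI = Total Volume / Stand Age
MAI = 279.2 m^3/ha / 41 years
MAI = 6.81 m^3/ha/year

6.81


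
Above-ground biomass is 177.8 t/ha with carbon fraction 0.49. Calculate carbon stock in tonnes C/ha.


Formula: Carbon Stock = Biomass * Carbon Fraction
C = 177.8 t/ha * 0.49
C = 87.1 t C/ha

87.1


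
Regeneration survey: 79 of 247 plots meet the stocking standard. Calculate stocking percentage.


Formula: Stocking % = stocked plots / total plots * 100
Stocking = 79 / 247 * 100
Stocking = 0.3198 * 100 = 32.0%

32.0


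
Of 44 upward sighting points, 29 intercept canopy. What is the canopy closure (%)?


Formula: Canopy closure = covered points / total points * 100
Closure = 29 / 44 * 100
Closure = 0.6591 * 100 = 65.9%

65.9


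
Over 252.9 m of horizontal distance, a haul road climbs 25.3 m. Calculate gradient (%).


Formula: Gradient = rise / run * 100
Gradient = 25.3 / 252.9 * 100 = 10.0%

10.0


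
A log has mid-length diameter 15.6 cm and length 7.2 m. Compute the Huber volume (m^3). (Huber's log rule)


Huber: V = Am * L,  Am = pi*(Dm/200)^2
Am = pi*(15.6/200)^2 = 0.019113 m^2
V = 0.019113*7.2 = 0.1376 m^3

0.1376


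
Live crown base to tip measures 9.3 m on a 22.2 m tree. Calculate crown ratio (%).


Formula: Crown Ratio = (Crown Length / Total Height) * 100
CR = (9.3 m / 22.2 m) * 100
CR = 0.4189 * 100 = 41.9%

41.9


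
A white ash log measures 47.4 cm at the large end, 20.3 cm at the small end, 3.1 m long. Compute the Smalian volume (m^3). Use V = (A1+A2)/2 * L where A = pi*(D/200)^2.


Smalian: V = (A1 + A2)/2 * L,  A = pi*(D/200)^2
A1 = pi*(47.4/200)^2 = 0.17646 m^2
A2 = pi*(20.3/200)^2 = 0.032365 m^2
V = (0.17646+0.032365)/2*3.1 = 0.3237 m^3

0.3237


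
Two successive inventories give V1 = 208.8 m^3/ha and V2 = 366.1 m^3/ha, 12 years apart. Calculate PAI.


Formula: PAI = (V_T2 - V_T1) / (T2 - T1)
Volume increment = 366.1 - 208.8 = 157.3 m^3/ha
PAI = 157.3 / 12 = 13.11 m^3/ha/year

13.11


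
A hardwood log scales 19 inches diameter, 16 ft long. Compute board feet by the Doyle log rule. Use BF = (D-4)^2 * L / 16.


Doyle: BF = (D - 4)^2 * L / 16
Adjusted diameter = 19 - 4 = 15 in
(D-4)^2 = 15^2 = 225
BF = 225 * 16 / 16 = 225 BF

225


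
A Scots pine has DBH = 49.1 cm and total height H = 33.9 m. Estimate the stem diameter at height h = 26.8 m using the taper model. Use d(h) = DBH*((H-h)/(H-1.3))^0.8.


Taper: d(h) = DBH * ((H - h) / (H - 1.3))^0.8
Numerator = H - h = 33.9 - 26.8 = 7.1 m
Denominator = H - 1.3 = 33.9 - 1.3 = 32.6 m
Ratio = 7.1 / 32.6 = 0.21779
d = 49.1 * 0.21779^0.8 = 14.5 cm

14.5


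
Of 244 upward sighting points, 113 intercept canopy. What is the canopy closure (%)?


Formula: Canopy closure = covered points / total points * 100
Closure = 113 / 244 * 100
Closure = 0.4631 * 100 = 46.3%

46.3


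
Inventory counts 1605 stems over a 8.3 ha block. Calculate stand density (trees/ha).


Formula: Stand Density = N_trees / Area_ha
Density = 1605 trees / 8.3 ha
Density = 193 trees/ha

193


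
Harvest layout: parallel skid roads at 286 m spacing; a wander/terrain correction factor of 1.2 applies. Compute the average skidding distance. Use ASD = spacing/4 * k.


Formula: ASD = (spacing / 4) * correction
Uncorrected distance = spacing / 4 = 286 / 4 = 71.5 m
ASD = 71.5 * 1.2 = 86 m

86


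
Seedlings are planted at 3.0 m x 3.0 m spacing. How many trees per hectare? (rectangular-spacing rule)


Formula: TPH = 10000 m^2/ha / (spacing_x * spacing_y)
Area per tree = 3.0 m * 3.0 m = 9.0 m^2
TPH = 10000 / 9.0 = 1111 trees/ha

1111


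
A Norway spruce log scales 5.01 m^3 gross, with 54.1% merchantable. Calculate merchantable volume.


Formula: MV = V_total * (merchantable_pct / 100)
Merchantable fraction = 54.1% / 100 = 0.541
MV = 5.01 m^3 * 0.541 = 2.71 m^3

2.71


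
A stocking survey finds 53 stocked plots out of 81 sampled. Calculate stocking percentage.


Formula: Stocking % = stocked plots / total plots * 100
Stocking = 53 / 81 * 100
Stocking = 0.6543 * 100 = 65.4%

65.4


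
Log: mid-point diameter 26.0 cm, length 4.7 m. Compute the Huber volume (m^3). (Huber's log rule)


Huber: V = Am * L,  Am = pi*(Dm/200)^2
Am = pi*(26.0/200)^2 = 0.053093 m^2
V = 0.053093*4.7 = 0.2495 m^3

0.2495


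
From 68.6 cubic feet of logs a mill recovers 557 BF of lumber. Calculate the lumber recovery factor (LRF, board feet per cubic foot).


Formula: LRF = Lumber Output (BF) / Log Input (ft^3)
LRF = 557 BF / 68.6 ft^3
LRF = 8.12 BF/ft^3

8.12


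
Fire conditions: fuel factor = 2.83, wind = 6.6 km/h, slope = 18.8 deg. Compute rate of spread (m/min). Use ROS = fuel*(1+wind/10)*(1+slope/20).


Formula: ROS = fuel * (1 + wind/10) * (1 + slope/20)
Wind factor = 1 + 6.6/10 = 1.66
Slope factor = 1 + 18.8/20 = 1.94
ROS = 2.83 * 1.66 * 1.94 = 9.11 m/min

9.11


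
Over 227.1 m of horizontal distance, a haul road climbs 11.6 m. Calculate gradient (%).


Formula: Gradient = rise / run * 100
Gradient = 11.6 / 227.1 * 100 = 5.1%

5.1


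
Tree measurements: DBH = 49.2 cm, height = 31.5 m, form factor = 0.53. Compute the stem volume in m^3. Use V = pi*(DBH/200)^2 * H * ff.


Formula: V = pi * (DBH/200)^2 * H * ff
Radius = DBH/200 = 49.2/200 = 0.246 m
Radius^2 = 0.246^2 = 0.060516 m^2
V = pi * 0.060516 * 31.5 * 0.53
V = 3.174 m^3

3.174


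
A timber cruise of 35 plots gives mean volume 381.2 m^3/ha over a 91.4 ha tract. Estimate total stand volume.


Formula: Total Volume = Mean Volume per ha * Total Area
Total Volume = 381.2 m^3/ha * 91.4 ha
Total Volume = 34842 m^3

34842


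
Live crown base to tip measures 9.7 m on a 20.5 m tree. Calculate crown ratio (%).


Formula: Crown Ratio = (Crown Length / Total Height) * 100
CR = (9.7 m / 20.5 m) * 100
CR = 0.4732 * 100 = 47.3%

47.3


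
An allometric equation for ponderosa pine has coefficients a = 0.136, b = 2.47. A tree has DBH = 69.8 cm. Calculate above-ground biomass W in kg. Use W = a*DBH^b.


Formula: W = a * DBH^b  (allometric power law)
DBH^b = 69.8^2.47 = 35836.2777
W = 0.136 * 35836.2777 = 4873.7 kg

4873.7


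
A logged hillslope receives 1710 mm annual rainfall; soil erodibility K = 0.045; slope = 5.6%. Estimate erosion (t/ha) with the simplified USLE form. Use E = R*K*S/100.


Formula: E = R * K * S / 100  (simplified USLE)
R * K = 1710 * 0.045 = 76.95
E = 76.95 * 5.6 / 100 = 4.31 t/ha

4.31


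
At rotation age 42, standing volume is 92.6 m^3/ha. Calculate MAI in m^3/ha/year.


Formula: MAI = Total Volume / Stand Age
MAI = 92.6 m^3/ha / 42 years
MAI = 2.2 m^3/ha/year

2.2


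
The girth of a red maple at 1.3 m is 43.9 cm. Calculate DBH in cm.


Formula: DBH = C / pi
DBH = 43.9 / pi
pi = 3.14159...
DBH = 14.0 cm

14.0


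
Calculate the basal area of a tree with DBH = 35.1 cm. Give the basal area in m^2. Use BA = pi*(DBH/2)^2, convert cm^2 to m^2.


Formula: BA = pi * (DBH/2)^2 / 10000  (cm^2 to m^2)
Radius = DBH/2 = 35.1/2 = 17.55 cm
BA = pi * 17.55^2 / 10000
   = 967.6184 cm^2 / 10000
   = 0.0968 m^2

0.0968


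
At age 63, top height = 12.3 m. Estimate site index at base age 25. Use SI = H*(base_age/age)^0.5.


Formula: SI = H_dom * (base_age / age)^0.5
Age ratio = 25 / 63 = 0.39683
sqrt(age_ratio) = 0.62994
SI = 12.3 * 0.62994 = 7.7 m

7.7


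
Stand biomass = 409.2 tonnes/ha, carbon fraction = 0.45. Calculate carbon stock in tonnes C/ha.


Formula: Carbon Stock = Biomass * Carbon Fraction
C = 409.2 t/ha * 0.45
C = 184.1 t C/ha

184.1


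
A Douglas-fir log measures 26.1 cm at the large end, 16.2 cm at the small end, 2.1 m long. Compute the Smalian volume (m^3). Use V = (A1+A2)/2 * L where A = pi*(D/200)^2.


Smalian: V = (A1 + A2)/2 * L,  A = pi*(D/200)^2
A1 = pi*(26.1/200)^2 = 0.053502 m^2
A2 = pi*(16.2/200)^2 = 0.020612 m^2
V = (0.053502+0.020612)/2*2.1 = 0.0778 m^3

0.0778


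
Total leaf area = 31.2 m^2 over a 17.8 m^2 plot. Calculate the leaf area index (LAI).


Formula: LAI = total leaf area / ground area  (dimensionless)
LAI = 31.2 m^2 / 17.8 m^2
LAI = 1.75

1.75


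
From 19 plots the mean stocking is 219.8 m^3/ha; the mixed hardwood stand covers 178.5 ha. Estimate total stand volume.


Formula: Total Volume = Mean Volume per ha * Total Area
Total Volume = 219.8 m^3/ha * 178.5 ha
Total Volume = 39234 m^3

39234


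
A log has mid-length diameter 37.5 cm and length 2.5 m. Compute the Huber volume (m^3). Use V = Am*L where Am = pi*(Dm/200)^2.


Huber: V = Am * L,  Am = pi*(Dm/200)^2
Am = pi*(37.5/200)^2 = 0.110447 m^2
V = 0.110447*2.5 = 0.2761 m^3

0.2761


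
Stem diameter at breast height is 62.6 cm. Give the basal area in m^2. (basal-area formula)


Formula: BA = pi * (DBH/2)^2 / 10000  (cm^2 to m^2)
Radius = DBH/2 = 62.6/2 = 31.3 cm
BA = pi * 31.3^2 / 10000
   = 3077.7869 cm^2 / 10000
   = 0.3078 m^2

0.3078


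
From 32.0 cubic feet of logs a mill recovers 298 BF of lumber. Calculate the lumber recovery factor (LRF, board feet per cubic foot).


Formula: LRF = Lumber Output (BF) / Log Input (ft^3)
LRF = 298 BF / 32.0 ft^3
LRF = 9.31 BF/ft^3

9.31


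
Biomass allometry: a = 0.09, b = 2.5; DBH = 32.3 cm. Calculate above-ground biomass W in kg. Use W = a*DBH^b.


Formula: W = a * DBH^b  (allometric power law)
DBH^b = 32.3^2.5 = 5929.3393
W = 0.09 * 5929.3393 = 533.6 kg

533.6


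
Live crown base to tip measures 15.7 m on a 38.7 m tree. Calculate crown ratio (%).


Formula: Crown Ratio = (Crown Length / Total Height) * 100
CR = (15.7 m / 38.7 m) * 100
CR = 0.4057 * 100 = 40.6%

40.6


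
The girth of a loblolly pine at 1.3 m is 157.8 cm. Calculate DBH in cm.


Formula: DBH = C / pi
DBH = 157.8 / pi
pi = 3.14159...
DBH = 50.2 cm

50.2


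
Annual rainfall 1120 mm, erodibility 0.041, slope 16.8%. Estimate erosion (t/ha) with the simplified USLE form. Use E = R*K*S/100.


Formula: E = R * K * S / 100  (simplified USLE)
R * K = 1120 * 0.041 = 45.92
E = 45.92 * 16.8 / 100 = 7.71 t/ha

7.71


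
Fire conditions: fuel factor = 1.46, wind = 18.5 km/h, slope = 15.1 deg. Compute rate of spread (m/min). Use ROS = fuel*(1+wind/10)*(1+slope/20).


Formula: ROS = fuel * (1 + wind/10) * (1 + slope/20)
Wind factor = 1 + 18.5/10 = 2.85
Slope factor = 1 + 15.1/20 = 1.755
ROS = 1.46 * 2.85 * 1.755 = 7.3 m/min

7.3


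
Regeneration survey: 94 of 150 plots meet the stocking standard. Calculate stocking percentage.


Formula: Stocking % = stocked plots / total plots * 100
Stocking = 94 / 150 * 100
Stocking = 0.6267 * 100 = 62.7%

62.7


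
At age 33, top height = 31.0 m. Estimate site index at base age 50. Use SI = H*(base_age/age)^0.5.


Formula: SI = H_dom * (base_age / age)^0.5
Age ratio = 50 / 33 = 1.51515
sqrt(age_ratio) = 1.23091
SI = 31.0 * 1.23091 = 38.2 m

38.2


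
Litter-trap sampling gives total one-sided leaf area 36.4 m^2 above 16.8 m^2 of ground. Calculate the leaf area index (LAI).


Formula: LAI = total leaf area / ground area  (dimensionless)
LAI = 36.4 m^2 / 16.8 m^2
LAI = 2.17

2.17


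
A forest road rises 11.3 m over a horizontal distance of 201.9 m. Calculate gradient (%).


Formula: Gradient = rise / run * 100
Gradient = 11.3 / 201.9 * 100 = 5.6%

5.6


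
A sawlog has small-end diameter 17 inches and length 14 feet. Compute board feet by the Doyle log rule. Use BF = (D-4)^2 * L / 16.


Doyle: BF = (D - 4)^2 * L / 16
Adjusted diameter = 17 - 4 = 13 in
(D-4)^2 = 13^2 = 169
BF = 169 * 14 / 16 = 148 BF

148


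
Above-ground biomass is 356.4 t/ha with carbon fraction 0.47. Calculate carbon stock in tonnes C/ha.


Formula: Carbon Stock = Biomass * Carbon Fraction
C = 356.4 t/ha * 0.47
C = 167.5 t C/ha

167.5


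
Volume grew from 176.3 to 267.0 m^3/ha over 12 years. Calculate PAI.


Formula: PAI = (V_T2 - V_T1) / (T2 - T1)
Volume increment = 267.0 - 176.3 = 90.7 m^3/ha
PAI = 90.7 / 12 = 7.56 m^3/ha/year

7.56


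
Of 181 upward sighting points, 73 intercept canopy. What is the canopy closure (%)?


Formula: Canopy closure = covered points / total points * 100
Closure = 73 / 181 * 100
Closure = 0.4033 * 100 = 40.3%

40.3


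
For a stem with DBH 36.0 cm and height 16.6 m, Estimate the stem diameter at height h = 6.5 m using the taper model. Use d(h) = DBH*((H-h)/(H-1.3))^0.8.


Taper: d(h) = DBH * ((H - h) / (H - 1.3))^0.8
Numerator = H - h = 16.6 - 6.5 = 10.1 m
Denominator = H - 1.3 = 16.6 - 1.3 = 15.3 m
Ratio = 10.1 / 15.3 = 0.66013
d = 36.0 * 0.66013^0.8 = 25.8 cm

25.8


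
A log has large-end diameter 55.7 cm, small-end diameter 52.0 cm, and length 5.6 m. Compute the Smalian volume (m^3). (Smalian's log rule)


Smalian: V = (A1 + A2)/2 * L,  A = pi*(D/200)^2
A1 = pi*(55.7/200)^2 = 0.243669 m^2
A2 = pi*(52.0/200)^2 = 0.212372 m^2
V = (0.243669+0.212372)/2*5.6 = 1.2769 m^3

1.2769


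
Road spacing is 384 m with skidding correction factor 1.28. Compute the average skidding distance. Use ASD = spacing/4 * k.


Formula: ASD = (spacing / 4) * correction
Uncorrected distance = spacing / 4 = 384 / 4 = 96 m
ASD = 96 * 1.28 = 123 m

123


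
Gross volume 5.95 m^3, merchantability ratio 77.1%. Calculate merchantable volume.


Formula: MV = V_total * (merchantable_pct / 100)
Merchantable fraction = 77.1% / 100 = 0.771
MV = 5.95 m^3 * 0.771 = 4.587 m^3

4.587


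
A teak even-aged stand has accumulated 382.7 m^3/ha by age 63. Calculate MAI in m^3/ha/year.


Formula: MAI = Total Volume / Stand Age
MAI = 382.7 m^3/ha / 63 years
MAI = 6.07 m^3/ha/year

6.07


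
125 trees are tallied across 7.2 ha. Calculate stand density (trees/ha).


Formula: Stand Density = N_trees / Area_ha
Density = 125 trees / 7.2 ha
Density = 17 trees/ha

17


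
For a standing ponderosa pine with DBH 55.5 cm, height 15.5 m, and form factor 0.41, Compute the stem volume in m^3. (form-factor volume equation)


Formula: V = pi * (DBH/200)^2 * H * ff
Radius = DBH/200 = 55.5/200 = 0.2775 m
Radius^2 = 0.2775^2 = 0.07700625 m^2
V = pi * 0.07700625 * 15.5 * 0.41
V = 1.537 m^3

1.537


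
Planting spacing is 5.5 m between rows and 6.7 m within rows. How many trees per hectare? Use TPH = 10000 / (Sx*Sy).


Formula: TPH = 10000 m^2/ha / (spacing_x * spacing_y)
Area per tree = 5.5 m * 6.7 m = 36.85 m^2
TPH = 10000 / 36.85 = 271 trees/ha

271


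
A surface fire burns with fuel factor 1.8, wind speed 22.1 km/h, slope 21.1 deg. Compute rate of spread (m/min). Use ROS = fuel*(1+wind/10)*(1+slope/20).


Formula: ROS = fuel * (1 + wind/10) * (1 + slope/20)
Wind factor = 1 + 22.1/10 = 3.21
Slope factor = 1 + 21.1/20 = 2.055
ROS = 1.8 * 3.21 * 2.055 = 11.87 m/min

11.87


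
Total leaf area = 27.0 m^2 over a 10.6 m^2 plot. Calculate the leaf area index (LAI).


Formula: LAI = total leaf area / ground area  (dimensionless)
LAI = 27.0 m^2 / 10.6 m^2
LAI = 2.55

2.55


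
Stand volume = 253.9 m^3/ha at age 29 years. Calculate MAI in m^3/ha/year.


Formula: MAI = Total Volume / Stand Age
MAI = 253.9 m^3/ha / 29 years
MAI = 8.76 m^3/ha/year

8.76


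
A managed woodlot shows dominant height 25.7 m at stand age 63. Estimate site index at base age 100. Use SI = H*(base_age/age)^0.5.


Formula: SI = H_dom * (base_age / age)^0.5
Age ratio = 100 / 63 = 1.5873
sqrt(age_ratio) = 1.25988
SI = 25.7 * 1.25988 = 32.4 m

32.4


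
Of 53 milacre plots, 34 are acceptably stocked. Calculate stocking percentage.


Formula: Stocking % = stocked plots / total plots * 100
Stocking = 34 / 53 * 100
Stocking = 0.6415 * 100 = 64.2%

64.2


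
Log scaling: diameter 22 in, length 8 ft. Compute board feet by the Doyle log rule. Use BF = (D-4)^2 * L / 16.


Doyle: BF = (D - 4)^2 * L / 16
Adjusted diameter = 22 - 4 = 18 in
(D-4)^2 = 18^2 = 324
BF = 324 * 8 / 16 = 162 BF

162


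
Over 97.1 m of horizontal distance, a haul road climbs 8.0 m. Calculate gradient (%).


Formula: Gradient = rise / run * 100
Gradient = 8.0 / 97.1 * 100 = 8.2%

8.2


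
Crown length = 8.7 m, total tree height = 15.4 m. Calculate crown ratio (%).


Formula: Crown Ratio = (Crown Length / Total Height) * 100
CR = (8.7 m / 15.4 m) * 100
CR = 0.5649 * 100 = 56.5%

56.5


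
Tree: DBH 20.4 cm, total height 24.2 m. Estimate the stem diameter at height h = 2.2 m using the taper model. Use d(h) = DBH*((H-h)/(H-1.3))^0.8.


Taper: d(h) = DBH * ((H - h) / (H - 1.3))^0.8
Numerator = H - h = 24.2 - 2.2 = 22.0 m
Denominator = H - 1.3 = 24.2 - 1.3 = 22.9 m
Ratio = 22.0 / 22.9 = 0.9607
d = 20.4 * 0.9607^0.8 = 19.8 cm

19.8


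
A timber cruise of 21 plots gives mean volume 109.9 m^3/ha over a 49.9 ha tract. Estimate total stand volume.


Formula: Total Volume = Mean Volume per ha * Total Area
Total Volume = 109.9 m^3/ha * 49.9 ha
Total Volume = 5484 m^3

5484
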